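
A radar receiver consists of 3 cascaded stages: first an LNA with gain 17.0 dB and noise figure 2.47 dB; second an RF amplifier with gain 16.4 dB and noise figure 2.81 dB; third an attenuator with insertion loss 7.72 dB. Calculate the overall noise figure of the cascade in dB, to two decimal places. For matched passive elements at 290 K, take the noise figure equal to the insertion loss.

Convert to linear (a loss of L dB is a gain of −L dB): F_i = 10^(NF_i/10), G_i = 10^(G_i,dB/10)
  Stage 1: F_1 = 10^(2.47/10) = 1.766, G_1 = 10^(17.0/10) = 50.12
  Stage 2: F_2 = 10^(2.81/10) = 1.910, G_2 = 10^(16.4/10) = 43.65
  Stage 3: F_3 = 10^(7.72/10) = 5.916, G_3 = 10^(−7.72/10) = 0.1690
Friis cascade:
  F = 1.766 + (1.910 − 1)/50.12 + (5.916 − 1)/2188 = 1.786
NF = 10 log₁₀(1.786) = 2.52 dB

2.52 dB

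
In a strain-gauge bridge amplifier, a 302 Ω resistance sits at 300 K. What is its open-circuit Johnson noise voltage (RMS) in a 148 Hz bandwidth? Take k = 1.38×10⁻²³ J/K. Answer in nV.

27.2 nV

V_n = √(4kTRB)
4kTRB = 4 × 1.38×10⁻²³ × 300 × 3.02×10² × 1.48×10² = 7.40×10⁻¹⁶ V²
V_n = √(7.40×10⁻¹⁶) = 2.72×10⁻⁸ V = 27.2 nV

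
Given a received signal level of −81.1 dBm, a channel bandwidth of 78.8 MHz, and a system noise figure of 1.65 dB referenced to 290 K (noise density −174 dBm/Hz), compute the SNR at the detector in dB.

12.3 dB

Noise floor: N = −174 + 10 log₁₀(B) + NF
10 log₁₀(7.88×10⁷) = 78.97 dB
N = −174 + 78.97 + 1.65 = −93.38 dBm
SNR = P_sig − N = −81.1 − (−93.38) = 12.28 dB → 12.3 dB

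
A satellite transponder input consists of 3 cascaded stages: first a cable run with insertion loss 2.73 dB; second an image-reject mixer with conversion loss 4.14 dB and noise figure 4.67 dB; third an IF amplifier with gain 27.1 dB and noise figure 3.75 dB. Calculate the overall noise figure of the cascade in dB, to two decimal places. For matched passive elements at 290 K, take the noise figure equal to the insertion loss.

10.85 dB

Convert to linear (a loss of L dB is a gain of −L dB): F_i = 10^(NF_i/10), G_i = 10^(G_i,dB/10)
  Stage 1: F_1 = 10^(2.73/10) = 1.875, G_1 = 10^(−2.73/10) = 0.5333
  Stage 2: F_2 = 10^(4.67/10) = 2.931, G_2 = 10^(−4.14/10) = 0.3855
  Stage 3: F_3 = 10^(3.75/10) = 2.371, G_3 = 10^(27.1/10) = 512.9
Friis cascade:
  F = 1.875 + (2.931 − 1)/0.5333 + (2.371 − 1)/0.2056 = 12.17
NF = 10 log₁₀(12.17) = 10.85 dB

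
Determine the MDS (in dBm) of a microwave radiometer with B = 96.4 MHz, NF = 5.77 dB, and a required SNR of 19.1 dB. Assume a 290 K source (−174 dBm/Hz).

Sensitivity = −174 + 10 log₁₀(B) + NF + SNR_min
= −174 + 79.84 + 5.77 + 19.1
= −69.29 dBm → −69.3 dBm

−69.3 dBm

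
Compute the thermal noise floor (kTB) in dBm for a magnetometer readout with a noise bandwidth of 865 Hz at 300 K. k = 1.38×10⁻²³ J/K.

P_n = kTB = 1.38×10⁻²³ × 300 × 8.65×10² = 3.58×10⁻¹⁸ W
In dBm: 10 log₁₀(3.58×10⁻¹⁸ / 10⁻³) = −144.5 dBm

−144.5 dBm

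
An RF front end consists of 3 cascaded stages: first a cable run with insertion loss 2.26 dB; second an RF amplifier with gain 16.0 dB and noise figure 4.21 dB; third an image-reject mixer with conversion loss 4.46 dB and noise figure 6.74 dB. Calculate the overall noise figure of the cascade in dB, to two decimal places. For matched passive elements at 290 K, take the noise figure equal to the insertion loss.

Convert to linear (a loss of L dB is a gain of −L dB): F_i = 10^(NF_i/10), G_i = 10^(G_i,dB/10)
  Stage 1: F_1 = 10^(2.26/10) = 1.683, G_1 = 10^(−2.26/10) = 0.5943
  Stage 2: F_2 = 10^(4.21/10) = 2.636, G_2 = 10^(16.0/10) = 39.81
  Stage 3: F_3 = 10^(6.74/10) = 4.721, G_3 = 10^(−4.46/10) = 0.3581
Friis cascade:
  F = 1.683 + (2.636 − 1)/0.5943 + (4.721 − 1)/23.66 = 4.593
NF = 10 log₁₀(4.593) = 6.62 dB

6.62 dB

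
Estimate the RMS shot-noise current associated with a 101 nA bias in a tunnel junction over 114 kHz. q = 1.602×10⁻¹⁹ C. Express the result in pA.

60.7 pA

I_n = √(2qI·B)
2qI·B = 2 × 1.602×10⁻¹⁹ × 1.01×10⁻⁷ × 1.14×10⁵ = 3.69×10⁻²¹ A²
I_n = √(3.69×10⁻²¹) = 6.07×10⁻¹¹ A = 60.7 pA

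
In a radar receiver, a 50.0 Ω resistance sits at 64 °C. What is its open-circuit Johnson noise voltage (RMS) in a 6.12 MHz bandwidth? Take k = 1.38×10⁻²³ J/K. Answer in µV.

2.39 µV

T = 64 °C + 273.15 = 337.15 K
V_n = √(4kTRB)
4kTRB = 4 × 1.38×10⁻²³ × 337.15 × 5.00×10¹ × 6.12×10⁶ = 5.69×10⁻¹² V²
V_n = √(5.69×10⁻¹²) = 2.39×10⁻⁶ V = 2.39 µV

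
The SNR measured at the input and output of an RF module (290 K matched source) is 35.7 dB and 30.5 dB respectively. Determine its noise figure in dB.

5.2 dB

NF (dB) = SNR_in(dB) − SNR_out(dB) when the source is at T₀
NF = 35.7 − 30.5 = 5.2 dB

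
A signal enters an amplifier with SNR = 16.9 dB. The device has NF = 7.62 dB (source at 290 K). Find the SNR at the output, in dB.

By definition F = SNR_in/SNR_out, so in dB: SNR_out = SNR_in − NF
SNR_out = 16.9 − 7.62 = 9.28 dB

9.28 dB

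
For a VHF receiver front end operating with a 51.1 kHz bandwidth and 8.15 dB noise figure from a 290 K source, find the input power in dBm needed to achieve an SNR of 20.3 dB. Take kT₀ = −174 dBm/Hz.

Sensitivity = −174 + 10 log₁₀(B) + NF + SNR_min
= −174 + 47.08 + 8.15 + 20.3
= −98.47 dBm → −98.5 dBm

−98.5 dBm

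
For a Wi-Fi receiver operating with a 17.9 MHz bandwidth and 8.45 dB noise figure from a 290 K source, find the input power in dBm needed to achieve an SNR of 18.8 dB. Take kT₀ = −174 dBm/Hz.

Sensitivity = −174 + 10 log₁₀(B) + NF + SNR_min
= −174 + 72.53 + 8.45 + 18.8
= −74.22 dBm → −74.2 dBm

−74.2 dBm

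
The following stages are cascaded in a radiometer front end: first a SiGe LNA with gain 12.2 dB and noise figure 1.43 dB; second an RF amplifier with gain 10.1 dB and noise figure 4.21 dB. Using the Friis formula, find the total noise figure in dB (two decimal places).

Convert to linear (a loss of L dB is a gain of −L dB): F_i = 10^(NF_i/10), G_i = 10^(G_i,dB/10)
  Stage 1: F_1 = 10^(1.43/10) = 1.390, G_1 = 10^(12.2/10) = 16.60
  Stage 2: F_2 = 10^(4.21/10) = 2.636, G_2 = 10^(10.1/10) = 10.23
Friis cascade:
  F = 1.390 + (2.636 − 1)/16.60 = 1.489
NF = 10 log₁₀(1.489) = 1.73 dB

1.73 dB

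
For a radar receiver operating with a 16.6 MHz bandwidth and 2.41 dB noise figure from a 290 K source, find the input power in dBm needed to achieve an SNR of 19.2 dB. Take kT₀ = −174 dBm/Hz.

−80.2 dBm

Sensitivity = −174 + 10 log₁₀(B) + NF + SNR_min
= −174 + 72.2 + 2.41 + 19.2
= −80.19 dBm → −80.2 dBm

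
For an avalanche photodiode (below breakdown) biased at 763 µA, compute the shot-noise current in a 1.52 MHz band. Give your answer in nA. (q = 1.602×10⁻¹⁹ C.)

I_n = √(2qI·B)
2qI·B = 2 × 1.602×10⁻¹⁹ × 7.63×10⁻⁴ × 1.52×10⁶ = 3.72×10⁻¹⁶ A²
I_n = √(3.72×10⁻¹⁶) = 1.93×10⁻⁸ A = 19.3 nA

19.3 nA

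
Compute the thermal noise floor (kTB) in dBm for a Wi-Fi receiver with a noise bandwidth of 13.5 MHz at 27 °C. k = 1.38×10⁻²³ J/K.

−102.5 dBm

T = 27 °C + 273.15 = 300.15 K
P_n = kTB = 1.38×10⁻²³ × 300.15 × 1.35×10⁷ = 5.59×10⁻¹⁴ W
In dBm: 10 log₁₀(5.59×10⁻¹⁴ / 10⁻³) = −102.5 dBm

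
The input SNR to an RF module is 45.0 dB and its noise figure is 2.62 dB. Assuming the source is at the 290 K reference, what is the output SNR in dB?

42.38 dB

By definition F = SNR_in/SNR_out, so in dB: SNR_out = SNR_in − NF
SNR_out = 45.0 − 2.62 = 42.38 dB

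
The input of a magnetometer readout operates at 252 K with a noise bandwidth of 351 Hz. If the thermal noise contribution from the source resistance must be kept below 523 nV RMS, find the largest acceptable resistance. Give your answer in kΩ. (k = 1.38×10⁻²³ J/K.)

56.0 kΩ

Johnson–Nyquist: V_n = √(4kTRB) ⇒ R = V_n² / (4kTB)
4kTB = 4 × 1.38×10⁻²³ × 252 × 3.51×10² = 4.88×10⁻¹⁸
R = (5.23×10⁻⁷)² / 4.88×10⁻¹⁸ = 5.60×10⁴ Ω = 56.0 kΩ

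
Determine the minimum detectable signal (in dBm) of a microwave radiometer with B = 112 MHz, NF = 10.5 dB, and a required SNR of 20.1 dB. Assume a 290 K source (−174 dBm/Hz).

−62.9 dBm

Sensitivity = −174 + 10 log₁₀(B) + NF + SNR_min
= −174 + 80.49 + 10.5 + 20.1
= −62.91 dBm → −62.9 dBm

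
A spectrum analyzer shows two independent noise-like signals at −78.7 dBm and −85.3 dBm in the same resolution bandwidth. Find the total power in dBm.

−77.8 dBm

Convert to linear, add, convert back:
P₁ = 1.35×10⁻¹¹ W, P₂ = 2.95×10⁻¹² W
P_tot = 1.64×10⁻¹¹ W → 10 log₁₀(P_tot / 10⁻³) = −77.8 dBm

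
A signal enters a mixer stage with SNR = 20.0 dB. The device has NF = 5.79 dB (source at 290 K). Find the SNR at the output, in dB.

By definition F = SNR_in/SNR_out, so in dB: SNR_out = SNR_in − NF
SNR_out = 20.0 − 5.79 = 14.21 dB

14.21 dB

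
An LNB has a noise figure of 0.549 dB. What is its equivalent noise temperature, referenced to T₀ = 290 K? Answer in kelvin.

39.1 K

F = 10^(0.549/10) = 1.13475
T_e = (F − 1)·T₀ = (1.13475 − 1) × 290 = 39.1 K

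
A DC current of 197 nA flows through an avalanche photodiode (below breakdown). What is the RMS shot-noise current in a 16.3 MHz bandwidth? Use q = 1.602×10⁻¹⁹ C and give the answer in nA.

I_n = √(2qI·B)
2qI·B = 2 × 1.602×10⁻¹⁹ × 1.97×10⁻⁷ × 1.63×10⁷ = 1.03×10⁻¹⁸ A²
I_n = √(1.03×10⁻¹⁸) = 1.01×10⁻⁹ A = 1.01 nA

1.01 nA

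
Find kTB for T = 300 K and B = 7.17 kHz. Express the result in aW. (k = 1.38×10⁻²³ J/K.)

P_n = kTB = 1.38×10⁻²³ × 300 × 7.17×10³ = 2.97×10⁻¹⁷ W = 29.7 aW

29.7 aW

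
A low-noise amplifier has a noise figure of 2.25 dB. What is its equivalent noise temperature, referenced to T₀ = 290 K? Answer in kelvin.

F = 10^(2.25/10) = 1.6788
T_e = (F − 1)·T₀ = (1.6788 − 1) × 290 = 197 K

197 K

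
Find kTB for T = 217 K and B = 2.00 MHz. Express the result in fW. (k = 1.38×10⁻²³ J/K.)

5.99 fW

P_n = kTB = 1.38×10⁻²³ × 217 × 2.00×10⁶ = 5.99×10⁻¹⁵ W = 5.99 fW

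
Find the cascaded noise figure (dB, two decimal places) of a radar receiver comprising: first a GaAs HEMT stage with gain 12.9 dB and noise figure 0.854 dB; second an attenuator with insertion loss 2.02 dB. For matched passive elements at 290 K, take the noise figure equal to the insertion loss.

Convert to linear (a loss of L dB is a gain of −L dB): F_i = 10^(NF_i/10), G_i = 10^(G_i,dB/10)
  Stage 1: F_1 = 10^(0.854/10) = 1.217, G_1 = 10^(12.9/10) = 19.50
  Stage 2: F_2 = 10^(2.02/10) = 1.592, G_2 = 10^(−2.02/10) = 0.6281
Friis cascade:
  F = 1.217 + (1.592 − 1)/19.50 = 1.248
NF = 10 log₁₀(1.248) = 0.96 dB

0.96 dB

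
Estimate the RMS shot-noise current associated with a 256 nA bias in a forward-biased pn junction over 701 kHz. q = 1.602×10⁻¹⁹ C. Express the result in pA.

I_n = √(2qI·B)
2qI·B = 2 × 1.602×10⁻¹⁹ × 2.56×10⁻⁷ × 7.01×10⁵ = 5.75×10⁻²⁰ A²
I_n = √(5.75×10⁻²⁰) = 2.40×10⁻¹⁰ A = 240 pA

240 pA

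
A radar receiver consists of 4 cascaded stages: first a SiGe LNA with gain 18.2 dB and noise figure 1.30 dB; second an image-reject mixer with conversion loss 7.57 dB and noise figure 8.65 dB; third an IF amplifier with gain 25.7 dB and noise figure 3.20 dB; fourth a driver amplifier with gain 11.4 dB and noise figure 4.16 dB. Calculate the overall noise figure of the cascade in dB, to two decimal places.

Convert to linear (a loss of L dB is a gain of −L dB): F_i = 10^(NF_i/10), G_i = 10^(G_i,dB/10)
  Stage 1: F_1 = 10^(1.30/10) = 1.349, G_1 = 10^(18.2/10) = 66.07
  Stage 2: F_2 = 10^(8.65/10) = 7.328, G_2 = 10^(−7.57/10) = 0.1750
  Stage 3: F_3 = 10^(3.20/10) = 2.089, G_3 = 10^(25.7/10) = 371.5
  Stage 4: F_4 = 10^(4.16/10) = 2.606, G_4 = 10^(11.4/10) = 13.80
Friis cascade:
  F = 1.349 + (7.328 − 1)/66.07 + (2.089 − 1)/11.56 + (2.606 − 1)/4295 = 1.539
NF = 10 log₁₀(1.539) = 1.87 dB

1.87 dB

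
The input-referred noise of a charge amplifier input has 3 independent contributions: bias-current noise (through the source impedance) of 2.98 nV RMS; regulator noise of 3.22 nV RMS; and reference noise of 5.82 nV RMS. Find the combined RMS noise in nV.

7.29 nV

Uncorrelated sources add in power (mean-square): V_tot = √(ΣV_i²)
V_tot = √[(2.98×10⁻⁹)² + (3.22×10⁻⁹)² + (5.82×10⁻⁹)²] = 7.29×10⁻⁹ V = 7.29 nV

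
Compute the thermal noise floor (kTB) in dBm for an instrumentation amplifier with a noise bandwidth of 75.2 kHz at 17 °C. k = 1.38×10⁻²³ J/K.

T = 17 °C + 273.15 = 290.15 K
P_n = kTB = 1.38×10⁻²³ × 290.15 × 7.52×10⁴ = 3.01×10⁻¹⁶ W
In dBm: 10 log₁₀(3.01×10⁻¹⁶ / 10⁻³) = −125.2 dBm

−125.2 dBm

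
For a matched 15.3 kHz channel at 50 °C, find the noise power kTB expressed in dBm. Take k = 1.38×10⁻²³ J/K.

−131.7 dBm

T = 50 °C + 273.15 = 323.15 K
P_n = kTB = 1.38×10⁻²³ × 323.15 × 1.53×10⁴ = 6.82×10⁻¹⁷ W
In dBm: 10 log₁₀(6.82×10⁻¹⁷ / 10⁻³) = −131.7 dBm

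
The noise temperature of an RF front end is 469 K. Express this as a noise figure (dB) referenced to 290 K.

F = 1 + T_e/T₀ = 1 + 469/290 = 2.61724
NF = 10 log₁₀(2.61724) = 4.18 dB

4.18 dB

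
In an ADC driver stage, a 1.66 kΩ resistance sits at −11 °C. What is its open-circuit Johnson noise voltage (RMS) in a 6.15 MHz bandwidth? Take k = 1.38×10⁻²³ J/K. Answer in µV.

T = −11 °C + 273.15 = 262.15 K
V_n = √(4kTRB)
4kTRB = 4 × 1.38×10⁻²³ × 262.15 × 1.66×10³ × 6.15×10⁶ = 1.48×10⁻¹⁰ V²
V_n = √(1.48×10⁻¹⁰) = 1.22×10⁻⁵ V = 12.2 µV

12.2 µV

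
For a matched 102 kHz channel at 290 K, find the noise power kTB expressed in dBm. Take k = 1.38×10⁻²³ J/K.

P_n = kTB = 1.38×10⁻²³ × 290 × 1.02×10⁵ = 4.08×10⁻¹⁶ W
In dBm: 10 log₁₀(4.08×10⁻¹⁶ / 10⁻³) = −123.9 dBm

−123.9 dBm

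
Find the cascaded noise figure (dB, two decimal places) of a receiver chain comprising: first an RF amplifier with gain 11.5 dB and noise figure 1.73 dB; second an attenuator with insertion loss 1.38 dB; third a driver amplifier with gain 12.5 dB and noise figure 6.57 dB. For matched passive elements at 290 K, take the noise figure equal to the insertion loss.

Convert to linear (a loss of L dB is a gain of −L dB): F_i = 10^(NF_i/10), G_i = 10^(G_i,dB/10)
  Stage 1: F_1 = 10^(1.73/10) = 1.489, G_1 = 10^(11.5/10) = 14.13
  Stage 2: F_2 = 10^(1.38/10) = 1.374, G_2 = 10^(−1.38/10) = 0.7278
  Stage 3: F_3 = 10^(6.57/10) = 4.539, G_3 = 10^(12.5/10) = 17.78
Friis cascade:
  F = 1.489 + (1.374 − 1)/14.13 + (4.539 − 1)/10.28 = 1.860
NF = 10 log₁₀(1.860) = 2.70 dB

2.70 dB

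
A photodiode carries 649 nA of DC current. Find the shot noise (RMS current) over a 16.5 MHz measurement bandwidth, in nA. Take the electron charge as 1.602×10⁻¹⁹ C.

1.85 nA

I_n = √(2qI·B)
2qI·B = 2 × 1.602×10⁻¹⁹ × 6.49×10⁻⁷ × 1.65×10⁷ = 3.43×10⁻¹⁸ A²
I_n = √(3.43×10⁻¹⁸) = 1.85×10⁻⁹ A = 1.85 nA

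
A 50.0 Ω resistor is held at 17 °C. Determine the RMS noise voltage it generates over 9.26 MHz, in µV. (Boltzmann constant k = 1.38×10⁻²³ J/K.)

2.72 µV

T = 17 °C + 273.15 = 290.15 K
V_n = √(4kTRB)
4kTRB = 4 × 1.38×10⁻²³ × 290.15 × 5.00×10¹ × 9.26×10⁶ = 7.42×10⁻¹² V²
V_n = √(7.42×10⁻¹²) = 2.72×10⁻⁶ V = 2.72 µV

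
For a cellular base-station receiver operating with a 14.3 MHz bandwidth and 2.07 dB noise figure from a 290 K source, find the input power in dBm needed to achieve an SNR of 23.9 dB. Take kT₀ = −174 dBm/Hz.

−76.5 dBm

Sensitivity = −174 + 10 log₁₀(B) + NF + SNR_min
= −174 + 71.55 + 2.07 + 23.9
= −76.48 dBm → −76.5 dBm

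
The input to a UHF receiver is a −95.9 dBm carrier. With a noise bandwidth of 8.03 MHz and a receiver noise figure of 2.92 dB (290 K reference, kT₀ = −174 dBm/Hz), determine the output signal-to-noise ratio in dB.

Noise floor: N = −174 + 10 log₁₀(B) + NF
10 log₁₀(8.03×10⁶) = 69.05 dB
N = −174 + 69.05 + 2.92 = −102.03 dBm
SNR = P_sig − N = −95.9 − (−102.03) = 6.13 dB → 6.1 dB

6.1 dB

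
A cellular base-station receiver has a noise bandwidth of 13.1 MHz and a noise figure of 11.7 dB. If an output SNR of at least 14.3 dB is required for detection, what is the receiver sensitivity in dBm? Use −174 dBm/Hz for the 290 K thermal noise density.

Sensitivity = −174 + 10 log₁₀(B) + NF + SNR_min
= −174 + 71.17 + 11.7 + 14.3
= −76.83 dBm → −76.8 dBm

−76.8 dBm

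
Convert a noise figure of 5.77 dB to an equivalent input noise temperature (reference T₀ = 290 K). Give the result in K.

805 K

F = 10^(5.77/10) = 3.77572
T_e = (F − 1)·T₀ = (3.77572 − 1) × 290 = 805 K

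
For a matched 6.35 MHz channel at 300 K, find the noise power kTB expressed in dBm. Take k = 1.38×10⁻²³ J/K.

−105.8 dBm

P_n = kTB = 1.38×10⁻²³ × 300 × 6.35×10⁶ = 2.63×10⁻¹⁴ W
In dBm: 10 log₁₀(2.63×10⁻¹⁴ / 10⁻³) = −105.8 dBm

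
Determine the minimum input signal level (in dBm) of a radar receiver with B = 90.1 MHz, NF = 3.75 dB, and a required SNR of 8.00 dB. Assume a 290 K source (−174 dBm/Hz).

−82.7 dBm

Sensitivity = −174 + 10 log₁₀(B) + NF + SNR_min
= −174 + 79.55 + 3.75 + 8.00
= −82.70 dBm → −82.7 dBm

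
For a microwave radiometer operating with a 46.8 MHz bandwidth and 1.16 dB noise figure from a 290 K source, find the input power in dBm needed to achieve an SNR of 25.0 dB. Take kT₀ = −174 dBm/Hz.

Sensitivity = −174 + 10 log₁₀(B) + NF + SNR_min
= −174 + 76.7 + 1.16 + 25.0
= −71.14 dBm → −71.1 dBm

−71.1 dBm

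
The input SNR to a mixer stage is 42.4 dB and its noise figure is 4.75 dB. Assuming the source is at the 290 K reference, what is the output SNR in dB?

By definition F = SNR_in/SNR_out, so in dB: SNR_out = SNR_in − NF
SNR_out = 42.4 − 4.75 = 37.65 dB

37.65 dB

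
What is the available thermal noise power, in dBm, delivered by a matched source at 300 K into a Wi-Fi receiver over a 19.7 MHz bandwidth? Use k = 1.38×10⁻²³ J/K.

P_n = kTB = 1.38×10⁻²³ × 300 × 1.97×10⁷ = 8.16×10⁻¹⁴ W
In dBm: 10 log₁₀(8.16×10⁻¹⁴ / 10⁻³) = −100.9 dBm

−100.9 dBm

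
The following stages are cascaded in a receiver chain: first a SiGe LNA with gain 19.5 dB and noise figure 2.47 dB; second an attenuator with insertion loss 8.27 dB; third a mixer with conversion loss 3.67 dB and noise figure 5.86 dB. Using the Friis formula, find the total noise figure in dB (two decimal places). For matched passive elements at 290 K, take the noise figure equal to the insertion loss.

3.11 dB

Convert to linear (a loss of L dB is a gain of −L dB): F_i = 10^(NF_i/10), G_i = 10^(G_i,dB/10)
  Stage 1: F_1 = 10^(2.47/10) = 1.766, G_1 = 10^(19.5/10) = 89.13
  Stage 2: F_2 = 10^(8.27/10) = 6.714, G_2 = 10^(−8.27/10) = 0.1489
  Stage 3: F_3 = 10^(5.86/10) = 3.855, G_3 = 10^(−3.67/10) = 0.4295
Friis cascade:
  F = 1.766 + (6.714 − 1)/89.13 + (3.855 − 1)/13.27 = 2.045
NF = 10 log₁₀(2.045) = 3.11 dB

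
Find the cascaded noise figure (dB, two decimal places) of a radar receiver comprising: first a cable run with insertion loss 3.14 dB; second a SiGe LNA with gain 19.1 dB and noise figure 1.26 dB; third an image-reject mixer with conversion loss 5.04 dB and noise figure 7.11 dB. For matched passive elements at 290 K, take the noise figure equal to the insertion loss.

4.56 dB

Convert to linear (a loss of L dB is a gain of −L dB): F_i = 10^(NF_i/10), G_i = 10^(G_i,dB/10)
  Stage 1: F_1 = 10^(3.14/10) = 2.061, G_1 = 10^(−3.14/10) = 0.4853
  Stage 2: F_2 = 10^(1.26/10) = 1.337, G_2 = 10^(19.1/10) = 81.28
  Stage 3: F_3 = 10^(7.11/10) = 5.140, G_3 = 10^(−5.04/10) = 0.3133
Friis cascade:
  F = 2.061 + (1.337 − 1)/0.4853 + (5.140 − 1)/39.45 = 2.859
NF = 10 log₁₀(2.859) = 4.56 dB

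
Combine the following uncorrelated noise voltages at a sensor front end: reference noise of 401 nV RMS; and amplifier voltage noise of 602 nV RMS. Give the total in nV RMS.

723 nV

Uncorrelated sources add in power (mean-square): V_tot = √(ΣV_i²)
V_tot = √[(4.01×10⁻⁷)² + (6.02×10⁻⁷)²] = 7.23×10⁻⁷ V = 723 nV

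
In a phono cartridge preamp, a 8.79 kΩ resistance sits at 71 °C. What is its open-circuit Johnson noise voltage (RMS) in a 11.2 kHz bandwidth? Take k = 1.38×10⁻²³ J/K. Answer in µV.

1.37 µV

T = 71 °C + 273.15 = 344.15 K
V_n = √(4kTRB)
4kTRB = 4 × 1.38×10⁻²³ × 344.15 × 8.79×10³ × 1.12×10⁴ = 1.87×10⁻¹² V²
V_n = √(1.87×10⁻¹²) = 1.37×10⁻⁶ V = 1.37 µV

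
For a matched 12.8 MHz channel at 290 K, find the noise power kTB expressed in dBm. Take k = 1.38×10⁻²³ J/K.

−102.9 dBm

P_n = kTB = 1.38×10⁻²³ × 290 × 1.28×10⁷ = 5.12×10⁻¹⁴ W
In dBm: 10 log₁₀(5.12×10⁻¹⁴ / 10⁻³) = −102.9 dBm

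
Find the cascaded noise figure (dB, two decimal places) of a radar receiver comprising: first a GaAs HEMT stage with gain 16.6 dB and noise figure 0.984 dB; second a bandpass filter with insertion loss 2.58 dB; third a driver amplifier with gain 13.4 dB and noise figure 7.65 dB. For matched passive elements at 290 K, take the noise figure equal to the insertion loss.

Convert to linear (a loss of L dB is a gain of −L dB): F_i = 10^(NF_i/10), G_i = 10^(G_i,dB/10)
  Stage 1: F_1 = 10^(0.984/10) = 1.254, G_1 = 10^(16.6/10) = 45.71
  Stage 2: F_2 = 10^(2.58/10) = 1.811, G_2 = 10^(−2.58/10) = 0.5521
  Stage 3: F_3 = 10^(7.65/10) = 5.821, G_3 = 10^(13.4/10) = 21.88
Friis cascade:
  F = 1.254 + (1.811 − 1)/45.71 + (5.821 − 1)/25.23 = 1.463
NF = 10 log₁₀(1.463) = 1.65 dB

1.65 dB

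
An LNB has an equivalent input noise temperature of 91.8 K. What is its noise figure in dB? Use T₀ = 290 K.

1.19 dB

F = 1 + T_e/T₀ = 1 + 91.8/290 = 1.31655
NF = 10 log₁₀(1.31655) = 1.19 dB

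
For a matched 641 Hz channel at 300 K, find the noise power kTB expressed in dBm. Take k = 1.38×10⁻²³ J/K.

−145.8 dBm

P_n = kTB = 1.38×10⁻²³ × 300 × 6.41×10² = 2.65×10⁻¹⁸ W
In dBm: 10 log₁₀(2.65×10⁻¹⁸ / 10⁻³) = −145.8 dBm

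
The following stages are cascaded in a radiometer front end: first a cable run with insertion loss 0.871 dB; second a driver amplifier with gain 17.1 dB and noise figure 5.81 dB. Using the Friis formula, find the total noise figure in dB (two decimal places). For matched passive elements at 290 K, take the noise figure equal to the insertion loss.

6.68 dB

Convert to linear (a loss of L dB is a gain of −L dB): F_i = 10^(NF_i/10), G_i = 10^(G_i,dB/10)
  Stage 1: F_1 = 10^(0.871/10) = 1.222, G_1 = 10^(−0.871/10) = 0.8183
  Stage 2: F_2 = 10^(5.81/10) = 3.811, G_2 = 10^(17.1/10) = 51.29
Friis cascade:
  F = 1.222 + (3.811 − 1)/0.8183 = 4.657
NF = 10 log₁₀(4.657) = 6.68 dB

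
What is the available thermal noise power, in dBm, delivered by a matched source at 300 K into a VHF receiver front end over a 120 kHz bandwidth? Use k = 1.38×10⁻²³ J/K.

P_n = kTB = 1.38×10⁻²³ × 300 × 1.20×10⁵ = 4.97×10⁻¹⁶ W
In dBm: 10 log₁₀(4.97×10⁻¹⁶ / 10⁻³) = −123.0 dBm

−123.0 dBm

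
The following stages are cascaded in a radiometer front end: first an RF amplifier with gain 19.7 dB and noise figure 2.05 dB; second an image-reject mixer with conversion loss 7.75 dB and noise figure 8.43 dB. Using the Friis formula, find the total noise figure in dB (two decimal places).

Convert to linear (a loss of L dB is a gain of −L dB): F_i = 10^(NF_i/10), G_i = 10^(G_i,dB/10)
  Stage 1: F_1 = 10^(2.05/10) = 1.603, G_1 = 10^(19.7/10) = 93.33
  Stage 2: F_2 = 10^(8.43/10) = 6.966, G_2 = 10^(−7.75/10) = 0.1679
Friis cascade:
  F = 1.603 + (6.966 − 1)/93.33 = 1.667
NF = 10 log₁₀(1.667) = 2.22 dB

2.22 dB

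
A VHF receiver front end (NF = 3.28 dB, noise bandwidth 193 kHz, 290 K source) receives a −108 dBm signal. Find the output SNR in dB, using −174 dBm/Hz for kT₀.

9.9 dB

Noise floor: N = −174 + 10 log₁₀(B) + NF
10 log₁₀(1.93×10⁵) = 52.86 dB
N = −174 + 52.86 + 3.28 = −117.86 dBm
SNR = P_sig − N = −108 − (−117.86) = 9.86 dB → 9.9 dB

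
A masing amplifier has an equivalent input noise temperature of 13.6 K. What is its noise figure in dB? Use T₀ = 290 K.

F = 1 + T_e/T₀ = 1 + 13.6/290 = 1.0469
NF = 10 log₁₀(1.0469) = 0.199 dB

0.199 dB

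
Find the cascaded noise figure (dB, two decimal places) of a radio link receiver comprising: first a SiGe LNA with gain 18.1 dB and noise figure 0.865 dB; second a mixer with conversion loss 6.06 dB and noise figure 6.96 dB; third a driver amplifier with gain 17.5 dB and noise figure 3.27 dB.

1.31 dB

Convert to linear (a loss of L dB is a gain of −L dB): F_i = 10^(NF_i/10), G_i = 10^(G_i,dB/10)
  Stage 1: F_1 = 10^(0.865/10) = 1.220, G_1 = 10^(18.1/10) = 64.57
  Stage 2: F_2 = 10^(6.96/10) = 4.966, G_2 = 10^(−6.06/10) = 0.2477
  Stage 3: F_3 = 10^(3.27/10) = 2.123, G_3 = 10^(17.5/10) = 56.23
Friis cascade:
  F = 1.220 + (4.966 − 1)/64.57 + (2.123 − 1)/16.00 = 1.352
NF = 10 log₁₀(1.352) = 1.31 dB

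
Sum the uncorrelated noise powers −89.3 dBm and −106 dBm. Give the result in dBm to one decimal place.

−89.2 dBm

Convert to linear, add, convert back:
P₁ = 1.17×10⁻¹² W, P₂ = 2.51×10⁻¹⁴ W
P_tot = 1.20×10⁻¹² W → 10 log₁₀(P_tot / 10⁻³) = −89.2 dBm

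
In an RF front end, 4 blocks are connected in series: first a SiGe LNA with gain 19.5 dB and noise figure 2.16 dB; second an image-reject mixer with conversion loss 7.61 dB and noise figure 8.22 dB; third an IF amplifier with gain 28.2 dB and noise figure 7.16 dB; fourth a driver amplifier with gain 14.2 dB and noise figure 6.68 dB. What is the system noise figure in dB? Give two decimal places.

2.97 dB

Convert to linear (a loss of L dB is a gain of −L dB): F_i = 10^(NF_i/10), G_i = 10^(G_i,dB/10)
  Stage 1: F_1 = 10^(2.16/10) = 1.644, G_1 = 10^(19.5/10) = 89.13
  Stage 2: F_2 = 10^(8.22/10) = 6.637, G_2 = 10^(−7.61/10) = 0.1734
  Stage 3: F_3 = 10^(7.16/10) = 5.200, G_3 = 10^(28.2/10) = 660.7
  Stage 4: F_4 = 10^(6.68/10) = 4.656, G_4 = 10^(14.2/10) = 26.30
Friis cascade:
  F = 1.644 + (6.637 − 1)/89.13 + (5.200 − 1)/15.45 + (4.656 − 1)/1.021×10⁴ = 1.980
NF = 10 log₁₀(1.980) = 2.97 dB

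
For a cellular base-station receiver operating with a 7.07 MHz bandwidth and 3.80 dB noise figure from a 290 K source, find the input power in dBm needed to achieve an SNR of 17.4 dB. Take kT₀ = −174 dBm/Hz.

−84.3 dBm

Sensitivity = −174 + 10 log₁₀(B) + NF + SNR_min
= −174 + 68.49 + 3.80 + 17.4
= −84.31 dBm → −84.3 dBm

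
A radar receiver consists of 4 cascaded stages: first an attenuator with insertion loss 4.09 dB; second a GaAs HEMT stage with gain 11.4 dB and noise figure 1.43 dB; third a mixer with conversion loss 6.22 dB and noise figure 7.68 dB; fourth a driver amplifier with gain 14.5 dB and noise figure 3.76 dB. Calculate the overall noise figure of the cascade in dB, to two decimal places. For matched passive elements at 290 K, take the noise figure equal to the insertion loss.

7.43 dB

Convert to linear (a loss of L dB is a gain of −L dB): F_i = 10^(NF_i/10), G_i = 10^(G_i,dB/10)
  Stage 1: F_1 = 10^(4.09/10) = 2.564, G_1 = 10^(−4.09/10) = 0.3899
  Stage 2: F_2 = 10^(1.43/10) = 1.390, G_2 = 10^(11.4/10) = 13.80
  Stage 3: F_3 = 10^(7.68/10) = 5.861, G_3 = 10^(−6.22/10) = 0.2388
  Stage 4: F_4 = 10^(3.76/10) = 2.377, G_4 = 10^(14.5/10) = 28.18
Friis cascade:
  F = 2.564 + (1.390 − 1)/0.3899 + (5.861 − 1)/5.383 + (2.377 − 1)/1.285 = 5.539
NF = 10 log₁₀(5.539) = 7.43 dB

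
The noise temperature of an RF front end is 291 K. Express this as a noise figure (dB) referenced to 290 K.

F = 1 + T_e/T₀ = 1 + 291/290 = 2.00345
NF = 10 log₁₀(2.00345) = 3.02 dB

3.02 dB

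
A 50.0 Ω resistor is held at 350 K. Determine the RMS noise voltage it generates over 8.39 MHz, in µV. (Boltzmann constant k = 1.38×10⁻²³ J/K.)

2.85 µV

V_n = √(4kTRB)
4kTRB = 4 × 1.38×10⁻²³ × 350 × 5.00×10¹ × 8.39×10⁶ = 8.10×10⁻¹² V²
V_n = √(8.10×10⁻¹²) = 2.85×10⁻⁶ V = 2.85 µV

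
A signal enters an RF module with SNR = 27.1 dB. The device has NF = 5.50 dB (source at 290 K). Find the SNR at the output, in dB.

21.60 dB

By definition F = SNR_in/SNR_out, so in dB: SNR_out = SNR_in − NF
SNR_out = 27.1 − 5.50 = 21.60 dB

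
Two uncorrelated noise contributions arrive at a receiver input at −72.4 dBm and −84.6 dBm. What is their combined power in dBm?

Convert to linear, add, convert back:
P₁ = 5.75×10⁻¹¹ W, P₂ = 3.47×10⁻¹² W
P_tot = 6.10×10⁻¹¹ W → 10 log₁₀(P_tot / 10⁻³) = −72.1 dBm

−72.1 dBm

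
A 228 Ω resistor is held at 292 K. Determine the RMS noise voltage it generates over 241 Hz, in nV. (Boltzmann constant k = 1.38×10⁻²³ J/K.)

V_n = √(4kTRB)
4kTRB = 4 × 1.38×10⁻²³ × 292 × 2.28×10² × 2.41×10² = 8.86×10⁻¹⁶ V²
V_n = √(8.86×10⁻¹⁶) = 2.98×10⁻⁸ V = 29.8 nV

29.8 nV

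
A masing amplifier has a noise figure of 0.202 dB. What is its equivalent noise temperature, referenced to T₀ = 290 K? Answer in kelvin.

13.8 K

F = 10^(0.202/10) = 1.04761
T_e = (F − 1)·T₀ = (1.04761 − 1) × 290 = 13.8 K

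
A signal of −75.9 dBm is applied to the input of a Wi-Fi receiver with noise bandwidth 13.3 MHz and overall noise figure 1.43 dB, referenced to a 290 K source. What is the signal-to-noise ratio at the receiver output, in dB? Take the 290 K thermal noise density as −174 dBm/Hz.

Noise floor: N = −174 + 10 log₁₀(B) + NF
10 log₁₀(1.33×10⁷) = 71.24 dB
N = −174 + 71.24 + 1.43 = −101.33 dBm
SNR = P_sig − N = −75.9 − (−101.33) = 25.43 dB → 25.4 dB

25.4 dB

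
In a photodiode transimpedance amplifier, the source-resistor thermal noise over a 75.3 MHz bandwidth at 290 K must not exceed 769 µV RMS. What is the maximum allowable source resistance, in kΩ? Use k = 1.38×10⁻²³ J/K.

Johnson–Nyquist: V_n = √(4kTRB) ⇒ R = V_n² / (4kTB)
4kTB = 4 × 1.38×10⁻²³ × 290 × 7.53×10⁷ = 1.21×10⁻¹²
R = (7.69×10⁻⁴)² / 1.21×10⁻¹² = 4.91×10⁵ Ω = 491 kΩ

491 kΩ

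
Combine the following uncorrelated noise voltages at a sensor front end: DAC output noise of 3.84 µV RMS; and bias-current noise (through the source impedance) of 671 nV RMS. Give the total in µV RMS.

Uncorrelated sources add in power (mean-square): V_tot = √(ΣV_i²)
V_tot = √[(3.84×10⁻⁶)² + (6.71×10⁻⁷)²] = 3.90×10⁻⁶ V = 3.90 µV

3.90 µV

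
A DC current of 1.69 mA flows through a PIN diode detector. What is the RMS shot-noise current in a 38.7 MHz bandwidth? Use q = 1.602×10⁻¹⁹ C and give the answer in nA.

145 nA

I_n = √(2qI·B)
2qI·B = 2 × 1.602×10⁻¹⁹ × 1.69×10⁻³ × 3.87×10⁷ = 2.10×10⁻¹⁴ A²
I_n = √(2.10×10⁻¹⁴) = 1.45×10⁻⁷ A = 145 nA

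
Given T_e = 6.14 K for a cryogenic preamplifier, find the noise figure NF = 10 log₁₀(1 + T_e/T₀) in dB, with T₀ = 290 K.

0.091 dB

F = 1 + T_e/T₀ = 1 + 6.14/290 = 1.02117
NF = 10 log₁₀(1.02117) = 0.091 dB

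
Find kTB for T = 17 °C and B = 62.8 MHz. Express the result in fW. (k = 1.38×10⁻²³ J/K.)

T = 17 °C + 273.15 = 290.15 K
P_n = kTB = 1.38×10⁻²³ × 290.15 × 6.28×10⁷ = 2.51×10⁻¹³ W = 251 fW

251 fW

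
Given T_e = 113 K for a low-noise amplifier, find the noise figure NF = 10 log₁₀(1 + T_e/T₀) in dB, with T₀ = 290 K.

F = 1 + T_e/T₀ = 1 + 113/290 = 1.38966
NF = 10 log₁₀(1.38966) = 1.43 dB

1.43 dB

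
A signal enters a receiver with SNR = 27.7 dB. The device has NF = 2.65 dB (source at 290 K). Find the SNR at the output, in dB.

By definition F = SNR_in/SNR_out, so in dB: SNR_out = SNR_in − NF
SNR_out = 27.7 − 2.65 = 25.05 dB

25.05 dB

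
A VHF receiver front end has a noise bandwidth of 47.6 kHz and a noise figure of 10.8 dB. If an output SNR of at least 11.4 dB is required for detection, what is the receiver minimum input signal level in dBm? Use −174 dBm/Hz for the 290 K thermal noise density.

−105.0 dBm

Sensitivity = −174 + 10 log₁₀(B) + NF + SNR_min
= −174 + 46.78 + 10.8 + 11.4
= −105.02 dBm → −105.0 dBm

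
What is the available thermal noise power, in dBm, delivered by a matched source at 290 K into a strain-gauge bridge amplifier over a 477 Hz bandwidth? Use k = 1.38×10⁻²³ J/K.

−147.2 dBm

P_n = kTB = 1.38×10⁻²³ × 290 × 4.77×10² = 1.91×10⁻¹⁸ W
In dBm: 10 log₁₀(1.91×10⁻¹⁸ / 10⁻³) = −147.2 dBm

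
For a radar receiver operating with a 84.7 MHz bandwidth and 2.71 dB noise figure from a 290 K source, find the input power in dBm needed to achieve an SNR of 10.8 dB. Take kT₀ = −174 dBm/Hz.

Sensitivity = −174 + 10 log₁₀(B) + NF + SNR_min
= −174 + 79.28 + 2.71 + 10.8
= −81.21 dBm → −81.2 dBm

−81.2 dBm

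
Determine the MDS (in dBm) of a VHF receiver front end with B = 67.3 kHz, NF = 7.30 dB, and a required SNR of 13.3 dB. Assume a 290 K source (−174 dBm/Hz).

−105.1 dBm

Sensitivity = −174 + 10 log₁₀(B) + NF + SNR_min
= −174 + 48.28 + 7.30 + 13.3
= −105.12 dBm → −105.1 dBm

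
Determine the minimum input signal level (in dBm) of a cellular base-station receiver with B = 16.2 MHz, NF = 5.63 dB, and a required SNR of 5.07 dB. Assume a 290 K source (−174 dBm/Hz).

Sensitivity = −174 + 10 log₁₀(B) + NF + SNR_min
= −174 + 72.1 + 5.63 + 5.07
= −91.20 dBm → −91.2 dBm

−91.2 dBm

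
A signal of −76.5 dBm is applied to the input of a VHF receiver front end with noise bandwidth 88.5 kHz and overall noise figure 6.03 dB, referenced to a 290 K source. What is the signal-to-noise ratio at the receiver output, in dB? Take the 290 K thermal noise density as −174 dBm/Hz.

42.0 dB

Noise floor: N = −174 + 10 log₁₀(B) + NF
10 log₁₀(8.85×10⁴) = 49.47 dB
N = −174 + 49.47 + 6.03 = −118.50 dBm
SNR = P_sig − N = −76.5 − (−118.50) = 42.00 dB → 42.0 dB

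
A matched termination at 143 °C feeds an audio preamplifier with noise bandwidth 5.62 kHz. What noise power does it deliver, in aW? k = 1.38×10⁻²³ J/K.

T = 143 °C + 273.15 = 416.15 K
P_n = kTB = 1.38×10⁻²³ × 416.15 × 5.62×10³ = 3.23×10⁻¹⁷ W = 32.3 aW

32.3 aW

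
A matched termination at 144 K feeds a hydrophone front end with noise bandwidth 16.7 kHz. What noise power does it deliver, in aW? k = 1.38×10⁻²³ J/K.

33.2 aW

P_n = kTB = 1.38×10⁻²³ × 144 × 1.67×10⁴ = 3.32×10⁻¹⁷ W = 33.2 aW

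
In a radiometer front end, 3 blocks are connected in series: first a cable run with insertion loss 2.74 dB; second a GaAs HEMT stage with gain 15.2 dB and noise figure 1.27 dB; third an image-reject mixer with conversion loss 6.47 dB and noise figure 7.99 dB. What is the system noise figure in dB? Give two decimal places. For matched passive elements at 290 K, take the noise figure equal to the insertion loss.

Convert to linear (a loss of L dB is a gain of −L dB): F_i = 10^(NF_i/10), G_i = 10^(G_i,dB/10)
  Stage 1: F_1 = 10^(2.74/10) = 1.879, G_1 = 10^(−2.74/10) = 0.5321
  Stage 2: F_2 = 10^(1.27/10) = 1.340, G_2 = 10^(15.2/10) = 33.11
  Stage 3: F_3 = 10^(7.99/10) = 6.295, G_3 = 10^(−6.47/10) = 0.2254
Friis cascade:
  F = 1.879 + (1.340 − 1)/0.5321 + (6.295 − 1)/17.62 = 2.818
NF = 10 log₁₀(2.818) = 4.50 dB

4.50 dB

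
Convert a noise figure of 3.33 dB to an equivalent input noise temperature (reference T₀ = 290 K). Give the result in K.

334 K

F = 10^(3.33/10) = 2.15278
T_e = (F − 1)·T₀ = (2.15278 − 1) × 290 = 334 K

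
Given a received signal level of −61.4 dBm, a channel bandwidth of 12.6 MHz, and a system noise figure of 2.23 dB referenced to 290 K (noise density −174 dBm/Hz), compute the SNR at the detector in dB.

39.4 dB

Noise floor: N = −174 + 10 log₁₀(B) + NF
10 log₁₀(1.26×10⁷) = 71 dB
N = −174 + 71 + 2.23 = −100.77 dBm
SNR = P_sig − N = −61.4 − (−100.77) = 39.37 dB → 39.4 dB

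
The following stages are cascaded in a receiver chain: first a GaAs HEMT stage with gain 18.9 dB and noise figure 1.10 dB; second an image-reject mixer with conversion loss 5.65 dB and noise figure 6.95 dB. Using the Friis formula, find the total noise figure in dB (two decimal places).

1.27 dB

Convert to linear (a loss of L dB is a gain of −L dB): F_i = 10^(NF_i/10), G_i = 10^(G_i,dB/10)
  Stage 1: F_1 = 10^(1.10/10) = 1.288, G_1 = 10^(18.9/10) = 77.62
  Stage 2: F_2 = 10^(6.95/10) = 4.955, G_2 = 10^(−5.65/10) = 0.2723
Friis cascade:
  F = 1.288 + (4.955 − 1)/77.62 = 1.339
NF = 10 log₁₀(1.339) = 1.27 dB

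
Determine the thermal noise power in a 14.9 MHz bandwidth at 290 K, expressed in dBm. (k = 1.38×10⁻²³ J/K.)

−102.2 dBm

P_n = kTB = 1.38×10⁻²³ × 290 × 1.49×10⁷ = 5.96×10⁻¹⁴ W
In dBm: 10 log₁₀(5.96×10⁻¹⁴ / 10⁻³) = −102.2 dBm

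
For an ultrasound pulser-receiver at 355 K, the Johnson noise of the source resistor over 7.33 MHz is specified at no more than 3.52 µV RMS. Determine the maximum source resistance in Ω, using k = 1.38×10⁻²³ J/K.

Johnson–Nyquist: V_n = √(4kTRB) ⇒ R = V_n² / (4kTB)
4kTB = 4 × 1.38×10⁻²³ × 355 × 7.33×10⁶ = 1.44×10⁻¹³
R = (3.52×10⁻⁶)² / 1.44×10⁻¹³ = 8.63×10¹ Ω = 86.3 Ω

86.3 Ω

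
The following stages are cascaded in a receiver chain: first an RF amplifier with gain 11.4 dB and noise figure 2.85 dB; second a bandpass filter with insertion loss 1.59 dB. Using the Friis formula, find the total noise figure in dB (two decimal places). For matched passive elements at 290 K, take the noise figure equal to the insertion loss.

2.92 dB

Convert to linear (a loss of L dB is a gain of −L dB): F_i = 10^(NF_i/10), G_i = 10^(G_i,dB/10)
  Stage 1: F_1 = 10^(2.85/10) = 1.928, G_1 = 10^(11.4/10) = 13.80
  Stage 2: F_2 = 10^(1.59/10) = 1.442, G_2 = 10^(−1.59/10) = 0.6934
Friis cascade:
  F = 1.928 + (1.442 − 1)/13.80 = 1.960
NF = 10 log₁₀(1.960) = 2.92 dB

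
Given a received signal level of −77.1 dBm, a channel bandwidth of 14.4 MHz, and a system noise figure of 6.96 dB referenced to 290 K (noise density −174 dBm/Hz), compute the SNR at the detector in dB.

18.4 dB

Noise floor: N = −174 + 10 log₁₀(B) + NF
10 log₁₀(1.44×10⁷) = 71.58 dB
N = −174 + 71.58 + 6.96 = −95.46 dBm
SNR = P_sig − N = −77.1 − (−95.46) = 18.36 dB → 18.4 dB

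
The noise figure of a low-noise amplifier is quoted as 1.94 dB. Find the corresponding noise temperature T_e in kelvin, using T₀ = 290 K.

F = 10^(1.94/10) = 1.56315
T_e = (F − 1)·T₀ = (1.56315 − 1) × 290 = 163 K

163 K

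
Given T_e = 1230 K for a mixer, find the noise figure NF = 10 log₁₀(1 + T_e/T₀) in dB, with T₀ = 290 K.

7.19 dB

F = 1 + T_e/T₀ = 1 + 1230/290 = 5.24138
NF = 10 log₁₀(5.24138) = 7.19 dB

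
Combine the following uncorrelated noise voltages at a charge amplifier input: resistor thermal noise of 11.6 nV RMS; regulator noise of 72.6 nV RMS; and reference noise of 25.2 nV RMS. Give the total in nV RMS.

77.7 nV

Uncorrelated sources add in power (mean-square): V_tot = √(ΣV_i²)
V_tot = √[(1.16×10⁻⁸)² + (7.26×10⁻⁸)² + (2.52×10⁻⁸)²] = 7.77×10⁻⁸ V = 77.7 nV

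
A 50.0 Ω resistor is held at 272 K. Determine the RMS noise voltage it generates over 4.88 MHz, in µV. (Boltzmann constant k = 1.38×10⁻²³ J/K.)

V_n = √(4kTRB)
4kTRB = 4 × 1.38×10⁻²³ × 272 × 5.00×10¹ × 4.88×10⁶ = 3.66×10⁻¹² V²
V_n = √(3.66×10⁻¹²) = 1.91×10⁻⁶ V = 1.91 µV

1.91 µV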